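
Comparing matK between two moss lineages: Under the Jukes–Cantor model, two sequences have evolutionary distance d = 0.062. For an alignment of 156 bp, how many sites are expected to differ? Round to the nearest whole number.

9

Invert JC69: p = (3/4)(1 − e^(−4d/3)) = 0.75 × (1 − e^(-0.082667)) = 0.75 × (1 − 0.920658) = 0.059507.
Expected differing sites = pL ≈ 0.059507 × 156 = 9.283092 ≈ 9.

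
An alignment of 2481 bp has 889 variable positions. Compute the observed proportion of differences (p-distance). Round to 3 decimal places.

0.358

p = 889/2481 = 0.358323… ≈ 0.358 (to 3 d.p.).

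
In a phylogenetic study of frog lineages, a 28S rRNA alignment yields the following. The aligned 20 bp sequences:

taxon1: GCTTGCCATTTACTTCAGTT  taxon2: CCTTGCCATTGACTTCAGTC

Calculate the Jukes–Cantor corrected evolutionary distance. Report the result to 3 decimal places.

0.167

The sequences differ at 3 of 20 sites (1, 11, 20), so p = 3/20 = 0.15.
d = −(3/4) ln(1 − 4p/3) = −0.75 ln(1 − 0.2) = −0.75 ln(0.8)
  = −0.75 × (-0.223144) = 0.167358 substitutions/site.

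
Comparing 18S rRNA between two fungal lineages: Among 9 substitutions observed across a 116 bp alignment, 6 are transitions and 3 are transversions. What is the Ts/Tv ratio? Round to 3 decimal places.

R = 6/3 = 2.000.

2.000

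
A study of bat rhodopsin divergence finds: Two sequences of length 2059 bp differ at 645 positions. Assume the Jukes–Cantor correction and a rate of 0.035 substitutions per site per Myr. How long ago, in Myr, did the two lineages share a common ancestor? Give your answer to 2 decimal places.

5.79

p = 645/2059 ≈ 0.313259.
d = −(3/4) ln(1 − 4p/3) = −0.75 ln(1 − 0.417679) = −0.75 ln(0.582321)
  = −0.75 × (-0.540733) = 0.405550 substitutions/site.
Under a molecular clock d = 2μt, so t = d/(2μ) = 0.405550 / (2 × 0.035) = 5.79 Myr.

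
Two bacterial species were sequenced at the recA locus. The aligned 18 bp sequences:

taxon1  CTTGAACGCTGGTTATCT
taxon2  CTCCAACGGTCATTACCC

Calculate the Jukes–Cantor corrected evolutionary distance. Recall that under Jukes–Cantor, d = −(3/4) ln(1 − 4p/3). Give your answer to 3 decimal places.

The sequences differ at 7 of 18 sites (3, 4, 9, 11, 12, 16, 18), so p = 7/18 ≈ 0.388889.
d = −(3/4) ln(1 − 4p/3) = −0.75 ln(1 − 0.518519) = −0.75 ln(0.481481)
  = −0.75 × (-0.730889) = 0.548167 substitutions/site.

0.548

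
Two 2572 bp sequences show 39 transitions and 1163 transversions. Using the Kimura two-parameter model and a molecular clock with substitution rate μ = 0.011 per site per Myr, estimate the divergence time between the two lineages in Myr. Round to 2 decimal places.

P = 39/2572 ≈ 0.015163 and Q = 1163/2572 ≈ 0.452177.
Under the Kimura two-parameter model, d = −½ ln(1 − 2P − Q) − ¼ ln(1 − 2Q).
1 − 2P − Q = 0.517497, giving −½ ln(0.517497) = 0.329376.
1 − 2Q = 0.095646, giving −¼ ln(0.095646) = 0.586775.
d = 0.329376 + 0.586775 = 0.916151.
Under a molecular clock d = 2μt, so t = d/(2μ) = 0.916151 / (2 × 0.011) = 41.64 Myr.

41.64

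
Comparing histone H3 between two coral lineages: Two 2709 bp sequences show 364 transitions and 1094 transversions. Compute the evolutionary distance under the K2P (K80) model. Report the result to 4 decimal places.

P = 364/2709 ≈ 0.134367 and Q = 1094/2709 ≈ 0.403839.
Under the Kimura two-parameter model, d = −½ ln(1 − 2P − Q) − ¼ ln(1 − 2Q).
1 − 2P − Q = 0.327427, giving −½ ln(0.327427) = 0.558245.
1 − 2Q = 0.192322, giving −¼ ln(0.192322) = 0.412146.
d = 0.558245 + 0.412146 = 0.970391.

0.9704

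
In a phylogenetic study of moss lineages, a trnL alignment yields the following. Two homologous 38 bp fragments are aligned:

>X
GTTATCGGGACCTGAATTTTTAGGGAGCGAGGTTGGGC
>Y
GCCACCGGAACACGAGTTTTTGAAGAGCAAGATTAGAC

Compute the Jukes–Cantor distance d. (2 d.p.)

0.51

The sequences differ at 14 of 38 sites, so p = 14/38 ≈ 0.368421.
d = −(3/4) ln(1 − 4p/3) = −0.75 ln(1 − 0.491228) = −0.75 ln(0.508772)
  = −0.75 × (-0.675755) = 0.506816 substitutions/site.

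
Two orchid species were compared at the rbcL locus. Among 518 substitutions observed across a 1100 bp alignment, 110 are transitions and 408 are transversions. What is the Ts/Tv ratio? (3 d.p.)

0.270

R = 110/408 = 0.269607… ≈ 0.270 (to 3 d.p.).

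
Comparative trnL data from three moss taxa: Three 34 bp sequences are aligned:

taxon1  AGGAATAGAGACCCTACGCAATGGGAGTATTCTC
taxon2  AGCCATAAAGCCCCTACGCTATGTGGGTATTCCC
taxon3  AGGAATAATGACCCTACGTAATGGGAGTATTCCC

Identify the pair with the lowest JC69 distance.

taxon1–taxon2: 8/34 differ, p = 0.235, d = 0.282.
taxon1–taxon3: 4/34 differ, p = 0.118, d = 0.128.
taxon2–taxon3: 8/34 differ, p = 0.235, d = 0.282.
The smallest distance is between taxon1 and taxon3.

taxon1 and taxon3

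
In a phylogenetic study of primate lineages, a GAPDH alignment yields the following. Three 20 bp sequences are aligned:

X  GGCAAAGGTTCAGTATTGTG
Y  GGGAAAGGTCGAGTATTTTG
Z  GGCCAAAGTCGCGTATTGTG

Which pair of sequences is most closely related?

X–Y: 4/20 differ, p = 0.200, d = 0.233.
X–Z: 5/20 differ, p = 0.250, d = 0.304.
Y–Z: 5/20 differ, p = 0.250, d = 0.304.
The smallest distance is between X and Y.

X and Y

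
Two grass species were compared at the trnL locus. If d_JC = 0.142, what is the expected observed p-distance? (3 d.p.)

0.129

p = (3/4)(1 − e^(−4d/3)) = 0.75 × (1 − e^(-0.189333)) = 0.75 × (1 − 0.827511) = 0.129367.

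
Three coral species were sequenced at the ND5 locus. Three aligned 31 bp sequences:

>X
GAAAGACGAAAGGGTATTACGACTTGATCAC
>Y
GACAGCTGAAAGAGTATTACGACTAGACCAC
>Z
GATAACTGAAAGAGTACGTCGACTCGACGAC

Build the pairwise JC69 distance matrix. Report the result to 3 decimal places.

X–Y: 6/31 sites differ → p ≈ 0.193548, d = −0.75 ln(1 − 0.258064) = 0.223869 ≈ 0.224.
X–Z: 11/31 sites differ → p ≈ 0.354839, d = −0.75 ln(1 − 0.473119) = 0.480585 ≈ 0.481.
Y–Z: 7/31 sites differ → p ≈ 0.225806, d = −0.75 ln(1 − 0.301075) = 0.268659 ≈ 0.269.

d(X,Y) = 0.224, d(X,Z) = 0.481, d(Y,Z) = 0.269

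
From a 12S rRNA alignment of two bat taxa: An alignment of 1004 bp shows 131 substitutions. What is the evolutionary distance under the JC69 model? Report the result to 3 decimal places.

0.143

p = 131/1004 ≈ 0.130478.
d = −(3/4) ln(1 − 4p/3) = −0.75 ln(1 − 0.173971) = −0.75 ln(0.826029)
  = −0.75 × (-0.191125) = 0.143344 substitutions/site.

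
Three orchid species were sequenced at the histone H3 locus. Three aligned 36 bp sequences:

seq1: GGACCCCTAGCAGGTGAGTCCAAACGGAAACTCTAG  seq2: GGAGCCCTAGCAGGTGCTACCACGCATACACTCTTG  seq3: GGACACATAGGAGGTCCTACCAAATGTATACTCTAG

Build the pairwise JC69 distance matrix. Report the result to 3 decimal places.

seq1–seq2: 10/36 sites differ → p ≈ 0.277778, d = −0.75 ln(1 − 0.370371) = 0.346968 ≈ 0.347.
seq1–seq3: 10/36 sites differ → p ≈ 0.277778, d = −0.75 ln(1 − 0.370371) = 0.346968 ≈ 0.347.
seq2–seq3: 11/36 sites differ → p ≈ 0.305556, d = −0.75 ln(1 − 0.407408) = 0.392437 ≈ 0.392.

d(seq1,seq2) = 0.347, d(seq1,seq3) = 0.347, d(seq2,seq3) = 0.392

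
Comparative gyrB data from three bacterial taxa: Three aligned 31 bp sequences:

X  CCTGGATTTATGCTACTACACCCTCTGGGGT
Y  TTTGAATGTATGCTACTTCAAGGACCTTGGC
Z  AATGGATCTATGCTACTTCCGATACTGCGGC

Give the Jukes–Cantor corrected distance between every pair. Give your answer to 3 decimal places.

X–Y: 13/31 sites differ → p ≈ 0.419355, d = −0.75 ln(1 − 0.55914) = 0.614271 ≈ 0.614.
X–Z: 11/31 sites differ → p ≈ 0.354839, d = −0.75 ln(1 − 0.473119) = 0.480585 ≈ 0.481.
Y–Z: 11/31 sites differ → p ≈ 0.354839, d = −0.75 ln(1 − 0.473119) = 0.480585 ≈ 0.481.

d(X,Y) = 0.614, d(X,Z) = 0.481, d(Y,Z) = 0.481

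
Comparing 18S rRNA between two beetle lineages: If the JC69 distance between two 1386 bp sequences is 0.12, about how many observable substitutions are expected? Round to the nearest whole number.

Invert JC69: p = (3/4)(1 − e^(−4d/3)) = 0.75 × (1 − e^(-0.16)) = 0.75 × (1 − 0.852144) = 0.110892.
Expected differing sites = pL ≈ 0.110892 × 1386 = 153.696312 ≈ 154.

154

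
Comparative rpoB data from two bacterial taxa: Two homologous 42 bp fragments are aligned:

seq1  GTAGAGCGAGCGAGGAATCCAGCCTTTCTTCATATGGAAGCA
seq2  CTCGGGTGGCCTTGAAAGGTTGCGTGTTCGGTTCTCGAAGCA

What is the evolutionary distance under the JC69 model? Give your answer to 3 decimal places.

0.899

The sequences differ at 22 of 42 sites, so p = 22/42 ≈ 0.52381.
d = −(3/4) ln(1 − 4p/3) = −0.75 ln(1 − 0.698413) = −0.75 ln(0.301587)
  = −0.75 × (-1.198697) = 0.899023 substitutions/site.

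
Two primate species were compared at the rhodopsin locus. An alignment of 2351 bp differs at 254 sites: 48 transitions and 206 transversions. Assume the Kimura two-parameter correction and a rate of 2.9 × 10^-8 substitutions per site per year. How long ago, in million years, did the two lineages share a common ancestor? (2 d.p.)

2.02

P = 48/2351 ≈ 0.020417 and Q = 206/2351 ≈ 0.087622.
Under the Kimura two-parameter model, d = −½ ln(1 − 2P − Q) − ¼ ln(1 − 2Q).
1 − 2P − Q = 0.871544, giving −½ ln(0.871544) = 0.068744.
1 − 2Q = 0.824756, giving −¼ ln(0.824756) = 0.048167.
d = 0.068744 + 0.048167 = 0.116911.
Under a molecular clock d = 2μt, so t = d/(2μ) = 0.116911 / (2 × 2.9 × 10^-8) = 2.02 million years.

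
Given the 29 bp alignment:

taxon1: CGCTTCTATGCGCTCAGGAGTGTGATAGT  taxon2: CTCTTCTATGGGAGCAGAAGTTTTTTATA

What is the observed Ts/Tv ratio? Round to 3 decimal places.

Transitions are A↔G and C↔T; transversions are all other mismatches.
Transitions: 1. Transversions: 9.
R = 1/9 = 0.111111… ≈ 0.111 (to 3 d.p.).

0.111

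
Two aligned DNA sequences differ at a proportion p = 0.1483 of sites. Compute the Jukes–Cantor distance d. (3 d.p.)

0.165

d = −(3/4) ln(1 − 4p/3) = −0.75 ln(1 − 0.197733) = −0.75 ln(0.802267)
  = −0.75 × (-0.220314) = 0.165236 substitutions/site.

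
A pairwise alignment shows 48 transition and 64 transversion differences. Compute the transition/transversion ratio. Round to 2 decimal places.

0.75

R = 48/64 = 0.75.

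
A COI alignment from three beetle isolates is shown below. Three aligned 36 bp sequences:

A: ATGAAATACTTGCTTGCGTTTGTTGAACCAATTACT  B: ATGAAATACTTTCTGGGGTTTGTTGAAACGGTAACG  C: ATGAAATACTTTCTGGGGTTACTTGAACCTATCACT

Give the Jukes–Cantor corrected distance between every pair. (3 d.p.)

A–B: 8/36 sites differ → p ≈ 0.222222, d = −0.75 ln(1 − 0.296296) = 0.263548 ≈ 0.264.
A–C: 7/36 sites differ → p ≈ 0.194444, d = −0.75 ln(1 − 0.259259) = 0.225078 ≈ 0.225.
B–C: 7/36 sites differ → p ≈ 0.194444, d = −0.75 ln(1 − 0.259259) = 0.225078 ≈ 0.225.

d(A,B) = 0.264, d(A,C) = 0.225, d(B,C) = 0.225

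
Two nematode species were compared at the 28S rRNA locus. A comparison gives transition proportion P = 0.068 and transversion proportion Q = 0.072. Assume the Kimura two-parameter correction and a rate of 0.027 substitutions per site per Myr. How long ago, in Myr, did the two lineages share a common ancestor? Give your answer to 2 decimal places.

Under the Kimura two-parameter model, d = −½ ln(1 − 2P − Q) − ¼ ln(1 − 2Q).
1 − 2P − Q = 0.792, giving −½ ln(0.792) = 0.116597.
1 − 2Q = 0.856, giving −¼ ln(0.856) = 0.038871.
d = 0.116597 + 0.038871 = 0.155468.
Under a molecular clock d = 2μt, so t = d/(2μ) = 0.155468 / (2 × 0.027) = 2.88 Myr.

2.88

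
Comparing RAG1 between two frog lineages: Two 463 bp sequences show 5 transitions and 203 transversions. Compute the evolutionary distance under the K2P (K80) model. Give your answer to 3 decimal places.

P = 5/463 ≈ 0.010799 and Q = 203/463 ≈ 0.438445.
Under the Kimura two-parameter model, d = −½ ln(1 − 2P − Q) − ¼ ln(1 − 2Q).
1 − 2P − Q = 0.539957, giving −½ ln(0.539957) = 0.308133.
1 − 2Q = 0.12311, giving −¼ ln(0.12311) = 0.523669.
d = 0.308133 + 0.523669 = 0.831802.

0.832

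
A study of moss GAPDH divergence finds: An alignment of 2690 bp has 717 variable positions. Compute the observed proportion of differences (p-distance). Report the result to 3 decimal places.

0.267

p = 717/2690 = 0.266542… ≈ 0.267 (to 3 d.p.).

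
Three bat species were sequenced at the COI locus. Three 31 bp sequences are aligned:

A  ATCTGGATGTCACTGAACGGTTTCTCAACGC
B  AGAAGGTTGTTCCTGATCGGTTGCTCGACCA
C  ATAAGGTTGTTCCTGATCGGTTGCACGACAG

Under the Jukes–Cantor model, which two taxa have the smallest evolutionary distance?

A–B: 11/31 differ, p = 0.355, d = 0.481.
A–C: 11/31 differ, p = 0.355, d = 0.481.
B–C: 4/31 differ, p = 0.129, d = 0.142.
The smallest distance is between B and C.

B and C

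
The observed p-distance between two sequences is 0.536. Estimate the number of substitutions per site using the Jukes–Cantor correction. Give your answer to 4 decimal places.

0.9406

d = −(3/4) ln(1 − 4p/3) = −0.75 ln(1 − 0.714667) = −0.75 ln(0.285333)
  = −0.75 × (-1.254098) = 0.940574 substitutions/site.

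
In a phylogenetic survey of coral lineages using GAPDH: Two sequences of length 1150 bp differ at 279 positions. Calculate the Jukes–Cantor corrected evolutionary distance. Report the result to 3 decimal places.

p = 279/1150 ≈ 0.242609.
d = −(3/4) ln(1 − 4p/3) = −0.75 ln(1 − 0.323479) = −0.75 ln(0.676521)
  = −0.75 × (-0.390792) = 0.293094 substitutions/site.

0.293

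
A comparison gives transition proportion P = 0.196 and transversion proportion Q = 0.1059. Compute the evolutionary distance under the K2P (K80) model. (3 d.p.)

Under the Kimura two-parameter model, d = −½ ln(1 − 2P − Q) − ¼ ln(1 − 2Q).
1 − 2P − Q = 0.5021, giving −½ ln(0.5021) = 0.344478.
1 − 2Q = 0.7882, giving −¼ ln(0.7882) = 0.059501.
d = 0.344478 + 0.059501 = 0.403979.

0.404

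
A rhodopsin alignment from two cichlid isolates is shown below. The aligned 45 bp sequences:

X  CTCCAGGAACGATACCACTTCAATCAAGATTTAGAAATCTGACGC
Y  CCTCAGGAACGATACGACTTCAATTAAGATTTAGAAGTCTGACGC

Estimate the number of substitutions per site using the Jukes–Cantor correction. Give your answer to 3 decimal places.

0.120

The sequences differ at 5 of 45 sites (2, 3, 16, 25, 37), so p = 5/45 ≈ 0.111111.
d = −(3/4) ln(1 − 4p/3) = −0.75 ln(1 − 0.148148) = −0.75 ln(0.851852)
  = −0.75 × (-0.160342) = 0.120257 substitutions/site.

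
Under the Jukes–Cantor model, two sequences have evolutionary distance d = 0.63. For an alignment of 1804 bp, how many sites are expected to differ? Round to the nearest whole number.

Invert JC69: p = (3/4)(1 − e^(−4d/3)) = 0.75 × (1 − e^(-0.84)) = 0.75 × (1 − 0.431711) = 0.426217.
Expected differing sites = pL ≈ 0.426217 × 1804 = 768.895468 ≈ 769.

769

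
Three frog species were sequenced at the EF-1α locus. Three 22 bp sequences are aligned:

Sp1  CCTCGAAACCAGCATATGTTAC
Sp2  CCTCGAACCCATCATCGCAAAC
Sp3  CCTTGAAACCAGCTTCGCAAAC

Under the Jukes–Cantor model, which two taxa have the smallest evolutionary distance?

Sp2 and Sp3

Sp1–Sp2: 7/22 differ, p = 0.318, d = 0.414.
Sp1–Sp3: 7/22 differ, p = 0.318, d = 0.414.
Sp2–Sp3: 4/22 differ, p = 0.182, d = 0.208.
The smallest distance is between Sp2 and Sp3.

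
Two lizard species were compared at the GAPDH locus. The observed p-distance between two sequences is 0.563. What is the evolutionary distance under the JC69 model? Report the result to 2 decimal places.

1.04

d = −(3/4) ln(1 − 4p/3) = −0.75 ln(1 − 0.750667) = −0.75 ln(0.249333)
  = −0.75 × (-1.388966) = 1.041725 substitutions/site.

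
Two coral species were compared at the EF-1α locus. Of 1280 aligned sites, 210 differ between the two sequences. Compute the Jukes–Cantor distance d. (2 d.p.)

p = 210/1280 ≈ 0.164063.
d = −(3/4) ln(1 − 4p/3) = −0.75 ln(1 − 0.218751) = −0.75 ln(0.781249)
  = −0.75 × (-0.246861) = 0.185146 substitutions/site.

0.19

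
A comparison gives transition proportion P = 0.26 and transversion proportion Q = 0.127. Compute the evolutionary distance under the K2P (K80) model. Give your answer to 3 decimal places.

0.594

Under the Kimura two-parameter model, d = −½ ln(1 − 2P − Q) − ¼ ln(1 − 2Q).
1 − 2P − Q = 0.353, giving −½ ln(0.353) = 0.520644.
1 − 2Q = 0.746, giving −¼ ln(0.746) = 0.073257.
d = 0.520644 + 0.073257 = 0.593901.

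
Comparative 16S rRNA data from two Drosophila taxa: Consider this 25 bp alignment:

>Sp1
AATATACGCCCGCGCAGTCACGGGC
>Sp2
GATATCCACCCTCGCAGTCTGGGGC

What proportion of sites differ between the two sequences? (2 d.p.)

0.24

The sequences differ at 6 of 25 positions (sites 1, 6, 8, 12, 20, 21).
p = 6/25 = 0.24.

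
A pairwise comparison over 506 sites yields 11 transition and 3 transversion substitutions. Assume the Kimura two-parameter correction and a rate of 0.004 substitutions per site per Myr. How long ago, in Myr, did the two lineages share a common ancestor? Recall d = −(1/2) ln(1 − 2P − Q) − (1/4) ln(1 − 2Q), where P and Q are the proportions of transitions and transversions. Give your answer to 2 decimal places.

P = 11/506 ≈ 0.021739 and Q = 3/506 ≈ 0.005929.
Under the Kimura two-parameter model, d = −½ ln(1 − 2P − Q) − ¼ ln(1 − 2Q).
1 − 2P − Q = 0.950593, giving −½ ln(0.950593) = 0.025335.
1 − 2Q = 0.988142, giving −¼ ln(0.988142) = 0.002982.
d = 0.025335 + 0.002982 = 0.028317.
Under a molecular clock d = 2μt, so t = d/(2μ) = 0.028317 / (2 × 0.004) = 3.54 Myr.

3.54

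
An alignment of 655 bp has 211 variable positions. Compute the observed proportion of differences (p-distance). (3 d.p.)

p = 211/655 = 0.322137… ≈ 0.322 (to 3 d.p.).

0.322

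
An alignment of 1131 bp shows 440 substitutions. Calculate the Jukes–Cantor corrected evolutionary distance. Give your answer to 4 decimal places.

p = 440/1131 ≈ 0.389036.
d = −(3/4) ln(1 − 4p/3) = −0.75 ln(1 − 0.518715) = −0.75 ln(0.481285)
  = −0.75 × (-0.731296) = 0.548472 substitutions/site.

0.5485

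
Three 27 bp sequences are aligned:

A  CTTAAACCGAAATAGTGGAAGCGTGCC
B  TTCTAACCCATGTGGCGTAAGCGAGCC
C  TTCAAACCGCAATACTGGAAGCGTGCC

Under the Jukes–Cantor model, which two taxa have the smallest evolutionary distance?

A–B: 10/27 differ, p = 0.370, d = 0.511.
A–C: 4/27 differ, p = 0.148, d = 0.165.
B–C: 10/27 differ, p = 0.370, d = 0.511.
The smallest distance is between A and C.

A and C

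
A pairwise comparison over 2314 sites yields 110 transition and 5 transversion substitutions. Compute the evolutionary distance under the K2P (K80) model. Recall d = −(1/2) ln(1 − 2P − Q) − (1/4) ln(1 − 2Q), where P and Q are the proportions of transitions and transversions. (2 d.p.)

P = 110/2314 ≈ 0.047537 and Q = 5/2314 ≈ 0.002161.
Under the Kimura two-parameter model, d = −½ ln(1 − 2P − Q) − ¼ ln(1 − 2Q).
1 − 2P − Q = 0.902765, giving −½ ln(0.902765) = 0.051147.
1 − 2Q = 0.995678, giving −¼ ln(0.995678) = 0.001083.
d = 0.051147 + 0.001083 = 0.052230.

0.05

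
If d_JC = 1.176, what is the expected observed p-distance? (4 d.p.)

p = (3/4)(1 − e^(−4d/3)) = 0.75 × (1 − e^(-1.568)) = 0.75 × (1 − 0.208462) = 0.593654.

0.5937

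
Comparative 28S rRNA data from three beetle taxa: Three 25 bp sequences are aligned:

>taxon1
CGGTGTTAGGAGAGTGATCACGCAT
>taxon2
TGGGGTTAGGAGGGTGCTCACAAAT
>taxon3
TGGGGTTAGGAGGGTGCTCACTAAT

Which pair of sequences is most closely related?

taxon1–taxon2: 6/25 differ, p = 0.240, d = 0.289.
taxon1–taxon3: 6/25 differ, p = 0.240, d = 0.289.
taxon2–taxon3: 1/25 differ, p = 0.040, d = 0.041.
The smallest distance is between taxon2 and taxon3.

taxon2 and taxon3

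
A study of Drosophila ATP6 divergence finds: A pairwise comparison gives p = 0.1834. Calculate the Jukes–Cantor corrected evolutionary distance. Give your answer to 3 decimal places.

0.210

d = −(3/4) ln(1 − 4p/3) = −0.75 ln(1 − 0.244533) = −0.75 ln(0.755467)
  = −0.75 × (-0.280419) = 0.210314 substitutions/site.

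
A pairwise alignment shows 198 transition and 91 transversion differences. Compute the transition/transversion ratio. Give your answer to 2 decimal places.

2.18

R = 198/91 = 2.175824… ≈ 2.18 (to 2 d.p.).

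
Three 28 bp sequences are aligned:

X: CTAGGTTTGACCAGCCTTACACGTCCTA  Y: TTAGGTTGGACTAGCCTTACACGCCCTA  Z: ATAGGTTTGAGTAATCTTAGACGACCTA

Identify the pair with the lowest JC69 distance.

X and Y

X–Y: 4/28 differ, p = 0.143, d = 0.158.
X–Z: 7/28 differ, p = 0.250, d = 0.304.
Y–Z: 7/28 differ, p = 0.250, d = 0.304.
The smallest distance is between X and Y.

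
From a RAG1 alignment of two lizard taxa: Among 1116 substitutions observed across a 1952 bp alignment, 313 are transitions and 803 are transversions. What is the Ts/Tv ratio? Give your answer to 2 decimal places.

0.39

R = 313/803 = 0.389788… ≈ 0.39 (to 2 d.p.).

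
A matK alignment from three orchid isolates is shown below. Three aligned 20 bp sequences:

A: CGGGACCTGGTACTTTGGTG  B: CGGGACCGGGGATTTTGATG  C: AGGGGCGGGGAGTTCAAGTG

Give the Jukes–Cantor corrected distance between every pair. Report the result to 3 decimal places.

A–B: 4/20 sites differ → p = 0.2, d = −0.75 ln(1 − 0.266667) = 0.232617 ≈ 0.233.
A–C: 10/20 sites differ → p = 0.5, d = −0.75 ln(1 − 0.666667) = 0.823960 ≈ 0.824.
B–C: 9/20 sites differ → p = 0.45, d = −0.75 ln(1 − 0.6) = 0.687218 ≈ 0.687.

d(A,B) = 0.233, d(A,C) = 0.824, d(B,C) = 0.687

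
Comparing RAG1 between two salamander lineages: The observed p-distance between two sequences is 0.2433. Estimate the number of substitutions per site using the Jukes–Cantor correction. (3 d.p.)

d = −(3/4) ln(1 − 4p/3) = −0.75 ln(1 − 0.3244) = −0.75 ln(0.6756)
  = −0.75 × (-0.392154) = 0.294116 substitutions/site.

0.294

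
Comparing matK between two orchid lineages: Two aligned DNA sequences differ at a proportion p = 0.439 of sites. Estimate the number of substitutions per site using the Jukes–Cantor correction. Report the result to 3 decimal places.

0.660

d = −(3/4) ln(1 − 4p/3) = −0.75 ln(1 − 0.585333) = −0.75 ln(0.414667)
  = −0.75 × (-0.880279) = 0.660209 substitutions/site.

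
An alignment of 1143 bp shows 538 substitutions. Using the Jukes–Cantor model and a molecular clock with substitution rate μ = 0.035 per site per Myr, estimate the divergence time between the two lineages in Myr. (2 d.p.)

10.58

p = 538/1143 ≈ 0.470691.
d = −(3/4) ln(1 − 4p/3) = −0.75 ln(1 − 0.627588) = −0.75 ln(0.372412)
  = −0.75 × (-0.987755) = 0.740816 substitutions/site.
Under a molecular clock d = 2μt, so t = d/(2μ) = 0.740816 / (2 × 0.035) = 10.58 Myr.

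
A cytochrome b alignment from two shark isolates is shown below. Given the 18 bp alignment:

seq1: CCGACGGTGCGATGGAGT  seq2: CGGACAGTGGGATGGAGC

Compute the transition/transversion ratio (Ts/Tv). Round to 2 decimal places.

Transitions are A↔G and C↔T; transversions are all other mismatches.
Transitions: 2. Transversions: 2.
R = 2/2 = 1.00.

1.00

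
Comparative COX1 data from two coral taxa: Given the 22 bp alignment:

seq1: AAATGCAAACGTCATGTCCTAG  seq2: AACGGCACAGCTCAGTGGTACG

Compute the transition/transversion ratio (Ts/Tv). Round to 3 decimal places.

0.091

Transitions are A↔G and C↔T; transversions are all other mismatches.
Transitions: 1. Transversions: 11.
R = 1/11 = 0.090909… ≈ 0.091 (to 3 d.p.).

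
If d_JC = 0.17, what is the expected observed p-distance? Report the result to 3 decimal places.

0.152

p = (3/4)(1 − e^(−4d/3)) = 0.75 × (1 − e^(-0.226667)) = 0.75 × (1 − 0.797186) = 0.152111.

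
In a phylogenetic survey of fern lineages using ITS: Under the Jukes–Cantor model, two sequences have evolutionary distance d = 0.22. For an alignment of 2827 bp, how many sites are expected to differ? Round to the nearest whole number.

Invert JC69: p = (3/4)(1 − e^(−4d/3)) = 0.75 × (1 − e^(-0.293333)) = 0.75 × (1 − 0.745774) = 0.190670.
Expected differing sites = pL ≈ 0.190670 × 2827 = 539.02409 ≈ 539.

539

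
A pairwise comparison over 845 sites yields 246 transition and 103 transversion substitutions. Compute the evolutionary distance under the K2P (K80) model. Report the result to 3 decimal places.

0.679

P = 246/845 ≈ 0.291124 and Q = 103/845 ≈ 0.121893.
Under the Kimura two-parameter model, d = −½ ln(1 − 2P − Q) − ¼ ln(1 − 2Q).
1 − 2P − Q = 0.295859, giving −½ ln(0.295859) = 0.608936.
1 − 2Q = 0.756214, giving −¼ ln(0.756214) = 0.069858.
d = 0.608936 + 0.069858 = 0.678794.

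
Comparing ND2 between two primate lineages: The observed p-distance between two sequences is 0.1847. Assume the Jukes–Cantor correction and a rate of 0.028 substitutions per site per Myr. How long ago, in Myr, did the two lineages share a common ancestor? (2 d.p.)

d = −(3/4) ln(1 − 4p/3) = −0.75 ln(1 − 0.246267) = −0.75 ln(0.753733)
  = −0.75 × (-0.282717) = 0.212038 substitutions/site.
Under a molecular clock d = 2μt, so t = d/(2μ) = 0.212038 / (2 × 0.028) = 3.79 Myr.

3.79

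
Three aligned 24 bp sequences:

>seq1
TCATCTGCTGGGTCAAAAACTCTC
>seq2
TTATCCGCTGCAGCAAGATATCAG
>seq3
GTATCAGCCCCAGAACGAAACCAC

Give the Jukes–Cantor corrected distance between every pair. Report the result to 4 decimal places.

seq1–seq2: 10/24 sites differ → p ≈ 0.416667, d = −0.75 ln(1 − 0.555556) = 0.608198 ≈ 0.6082.
seq1–seq3: 14/24 sites differ → p ≈ 0.583333, d = −0.75 ln(1 − 0.777777) = 1.128055 ≈ 1.1281.
seq2–seq3: 9/24 sites differ → p = 0.375, d = −0.75 ln(1 − 0.5) = 0.519860 ≈ 0.5199.

d(seq1,seq2) = 0.6082, d(seq1,seq3) = 1.1281, d(seq2,seq3) = 0.5199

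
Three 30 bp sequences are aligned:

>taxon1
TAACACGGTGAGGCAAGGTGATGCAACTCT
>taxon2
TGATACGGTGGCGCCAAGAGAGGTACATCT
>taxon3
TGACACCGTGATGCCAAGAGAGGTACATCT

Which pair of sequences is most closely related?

taxon1–taxon2: 11/30 differ, p = 0.367, d = 0.503.
taxon1–taxon3: 10/30 differ, p = 0.333, d = 0.441.
taxon2–taxon3: 4/30 differ, p = 0.133, d = 0.147.
The smallest distance is between taxon2 and taxon3.

taxon2 and taxon3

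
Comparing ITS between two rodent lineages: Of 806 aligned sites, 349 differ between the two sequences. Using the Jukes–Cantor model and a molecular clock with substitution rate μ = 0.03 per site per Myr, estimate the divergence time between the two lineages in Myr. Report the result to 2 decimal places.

10.76

p = 349/806 ≈ 0.433002.
d = −(3/4) ln(1 − 4p/3) = −0.75 ln(1 − 0.577336) = −0.75 ln(0.422664)
  = −0.75 × (-0.861178) = 0.645884 substitutions/site.
Under a molecular clock d = 2μt, so t = d/(2μ) = 0.645884 / (2 × 0.03) = 10.76 Myr.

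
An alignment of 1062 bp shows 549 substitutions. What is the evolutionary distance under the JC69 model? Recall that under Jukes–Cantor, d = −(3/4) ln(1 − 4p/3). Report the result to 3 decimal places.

0.877

p = 549/1062 ≈ 0.516949.
d = −(3/4) ln(1 − 4p/3) = −0.75 ln(1 − 0.689265) = −0.75 ln(0.310735)
  = −0.75 × (-1.168815) = 0.876611 substitutions/site.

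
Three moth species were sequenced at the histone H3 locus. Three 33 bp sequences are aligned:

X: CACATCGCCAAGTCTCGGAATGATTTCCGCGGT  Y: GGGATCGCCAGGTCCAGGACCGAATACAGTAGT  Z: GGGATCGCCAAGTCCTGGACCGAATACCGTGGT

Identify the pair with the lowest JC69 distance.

X–Y: 13/33 differ, p = 0.394, d = 0.559.
X–Z: 10/33 differ, p = 0.303, d = 0.388.
Y–Z: 4/33 differ, p = 0.121, d = 0.132.
The smallest distance is between Y and Z.

Y and Z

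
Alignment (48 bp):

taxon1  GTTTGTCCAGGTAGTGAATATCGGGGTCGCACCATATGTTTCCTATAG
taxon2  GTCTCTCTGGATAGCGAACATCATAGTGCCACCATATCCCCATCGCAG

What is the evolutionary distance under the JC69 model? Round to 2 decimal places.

The sequences differ at 21 of 48 sites, so p = 21/48 = 0.4375.
d = −(3/4) ln(1 − 4p/3) = −0.75 ln(1 − 0.583333) = −0.75 ln(0.416667)
  = −0.75 × (-0.875468) = 0.656601 substitutions/site.

0.66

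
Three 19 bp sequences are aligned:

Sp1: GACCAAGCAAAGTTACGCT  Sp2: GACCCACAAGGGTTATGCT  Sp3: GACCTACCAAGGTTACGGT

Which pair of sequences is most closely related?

Sp1 and Sp3

Sp1–Sp2: 6/19 differ, p = 0.316, d = 0.410.
Sp1–Sp3: 4/19 differ, p = 0.211, d = 0.247.
Sp2–Sp3: 5/19 differ, p = 0.263, d = 0.324.
The smallest distance is between Sp1 and Sp3.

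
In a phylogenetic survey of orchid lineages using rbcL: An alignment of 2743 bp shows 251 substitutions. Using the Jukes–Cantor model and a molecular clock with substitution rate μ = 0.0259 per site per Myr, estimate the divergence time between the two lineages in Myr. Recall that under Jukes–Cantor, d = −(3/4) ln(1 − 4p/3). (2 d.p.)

p = 251/2743 ≈ 0.091506.
d = −(3/4) ln(1 − 4p/3) = −0.75 ln(1 − 0.122008) = −0.75 ln(0.877992)
  = −0.75 × (-0.130118) = 0.097589 substitutions/site.
Under a molecular clock d = 2μt, so t = d/(2μ) = 0.097589 / (2 × 0.0259) = 1.88 Myr.

1.88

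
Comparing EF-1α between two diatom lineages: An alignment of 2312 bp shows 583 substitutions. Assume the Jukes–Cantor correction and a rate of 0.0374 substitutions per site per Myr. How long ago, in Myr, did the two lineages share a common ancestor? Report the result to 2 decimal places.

p = 583/2312 ≈ 0.252163.
d = −(3/4) ln(1 − 4p/3) = −0.75 ln(1 − 0.336217) = −0.75 ln(0.663783)
  = −0.75 × (-0.409800) = 0.307350 substitutions/site.
Under a molecular clock d = 2μt, so t = d/(2μ) = 0.307350 / (2 × 0.0374) = 4.11 Myr.

4.11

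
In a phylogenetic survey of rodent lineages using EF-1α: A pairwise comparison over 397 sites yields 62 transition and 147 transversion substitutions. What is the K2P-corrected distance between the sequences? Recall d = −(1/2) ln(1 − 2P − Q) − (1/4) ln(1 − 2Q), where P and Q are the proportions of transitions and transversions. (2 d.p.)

0.91

P = 62/397 ≈ 0.156171 and Q = 147/397 ≈ 0.370277.
Under the Kimura two-parameter model, d = −½ ln(1 − 2P − Q) − ¼ ln(1 − 2Q).
1 − 2P − Q = 0.317381, giving −½ ln(0.317381) = 0.573826.
1 − 2Q = 0.259446, giving −¼ ln(0.259446) = 0.337302.
d = 0.573826 + 0.337302 = 0.911128.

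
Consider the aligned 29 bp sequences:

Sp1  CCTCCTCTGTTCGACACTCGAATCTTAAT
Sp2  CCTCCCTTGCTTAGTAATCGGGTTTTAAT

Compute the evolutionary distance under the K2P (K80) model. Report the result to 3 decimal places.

0.662

Of 29 sites, 10 differences are transitions and 1 are transversions, so P = 10/29 ≈ 0.344828 and Q = 1/29 ≈ 0.034483.
Under the Kimura two-parameter model, d = −½ ln(1 − 2P − Q) − ¼ ln(1 − 2Q).
1 − 2P − Q = 0.275861, giving −½ ln(0.275861) = 0.643929.
1 − 2Q = 0.931034, giving −¼ ln(0.931034) = 0.017865.
d = 0.643929 + 0.017865 = 0.661794.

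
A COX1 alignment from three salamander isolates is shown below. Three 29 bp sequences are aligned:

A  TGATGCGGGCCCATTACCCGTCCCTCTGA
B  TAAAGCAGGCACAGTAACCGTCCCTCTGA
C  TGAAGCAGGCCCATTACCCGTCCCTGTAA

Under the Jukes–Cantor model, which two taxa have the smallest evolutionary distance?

A and C

A–B: 6/29 differ, p = 0.207, d = 0.242.
A–C: 4/29 differ, p = 0.138, d = 0.152.
B–C: 6/29 differ, p = 0.207, d = 0.242.
The smallest distance is between A and C.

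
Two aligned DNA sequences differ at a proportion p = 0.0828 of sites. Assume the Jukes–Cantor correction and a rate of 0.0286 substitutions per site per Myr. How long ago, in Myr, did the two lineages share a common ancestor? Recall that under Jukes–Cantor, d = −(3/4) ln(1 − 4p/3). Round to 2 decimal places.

d = −(3/4) ln(1 − 4p/3) = −0.75 ln(1 − 0.1104) = −0.75 ln(0.8896)
  = −0.75 × (-0.116983) = 0.087737 substitutions/site.
Under a molecular clock d = 2μt, so t = d/(2μ) = 0.087737 / (2 × 0.0286) = 1.53 Myr.

1.53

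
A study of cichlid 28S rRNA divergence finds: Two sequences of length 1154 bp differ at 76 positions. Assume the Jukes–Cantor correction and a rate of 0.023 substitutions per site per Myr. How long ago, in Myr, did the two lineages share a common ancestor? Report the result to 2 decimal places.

1.50

p = 76/1154 ≈ 0.065858.
d = −(3/4) ln(1 − 4p/3) = −0.75 ln(1 − 0.087811) = −0.75 ln(0.912189)
  = −0.75 × (-0.091908) = 0.068931 substitutions/site.
Under a molecular clock d = 2μt, so t = d/(2μ) = 0.068931 / (2 × 0.023) = 1.50 Myr.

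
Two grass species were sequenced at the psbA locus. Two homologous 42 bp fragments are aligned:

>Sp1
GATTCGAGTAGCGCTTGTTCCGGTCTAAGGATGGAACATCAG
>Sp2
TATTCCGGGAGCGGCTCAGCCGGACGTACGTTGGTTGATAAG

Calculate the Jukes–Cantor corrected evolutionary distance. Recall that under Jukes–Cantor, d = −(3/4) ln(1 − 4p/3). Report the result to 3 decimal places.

0.635

The sequences differ at 18 of 42 sites, so p = 18/42 ≈ 0.428571.
d = −(3/4) ln(1 − 4p/3) = −0.75 ln(1 − 0.571428) = −0.75 ln(0.428572)
  = −0.75 × (-0.847297) = 0.635473 substitutions/site.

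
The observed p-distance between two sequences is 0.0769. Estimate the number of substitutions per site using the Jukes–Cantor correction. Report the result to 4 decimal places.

0.0811

d = −(3/4) ln(1 − 4p/3) = −0.75 ln(1 − 0.102533) = −0.75 ln(0.897467)
  = −0.75 × (-0.108179) = 0.081134 substitutions/site.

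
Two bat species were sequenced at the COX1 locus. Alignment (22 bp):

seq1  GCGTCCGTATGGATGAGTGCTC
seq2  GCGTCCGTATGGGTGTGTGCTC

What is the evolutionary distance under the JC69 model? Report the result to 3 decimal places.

0.097

The sequences differ at 2 of 22 sites (13, 16), so p = 2/22 ≈ 0.090909.
d = −(3/4) ln(1 − 4p/3) = −0.75 ln(1 − 0.121212) = −0.75 ln(0.878788)
  = −0.75 × (-0.129212) = 0.096909 substitutions/site.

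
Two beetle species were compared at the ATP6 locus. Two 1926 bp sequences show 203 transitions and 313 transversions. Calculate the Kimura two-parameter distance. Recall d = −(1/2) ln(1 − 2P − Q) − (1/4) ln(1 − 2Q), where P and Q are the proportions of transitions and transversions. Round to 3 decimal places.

P = 203/1926 ≈ 0.1054 and Q = 313/1926 ≈ 0.162513.
Under the Kimura two-parameter model, d = −½ ln(1 − 2P − Q) − ¼ ln(1 − 2Q).
1 − 2P − Q = 0.626687, giving −½ ln(0.626687) = 0.233654.
1 − 2Q = 0.674974, giving −¼ ln(0.674974) = 0.098270.
d = 0.233654 + 0.098270 = 0.331924.

0.332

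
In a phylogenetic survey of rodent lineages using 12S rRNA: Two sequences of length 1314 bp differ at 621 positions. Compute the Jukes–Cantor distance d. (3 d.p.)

p = 621/1314 ≈ 0.472603.
d = −(3/4) ln(1 − 4p/3) = −0.75 ln(1 − 0.630137) = −0.75 ln(0.369863)
  = −0.75 × (-0.994623) = 0.745967 substitutions/site.

0.746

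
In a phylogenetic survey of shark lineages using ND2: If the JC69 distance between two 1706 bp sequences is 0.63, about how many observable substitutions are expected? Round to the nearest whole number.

727

Invert JC69: p = (3/4)(1 − e^(−4d/3)) = 0.75 × (1 − e^(-0.84)) = 0.75 × (1 − 0.431711) = 0.426217.
Expected differing sites = pL ≈ 0.426217 × 1706 = 727.126202 ≈ 727.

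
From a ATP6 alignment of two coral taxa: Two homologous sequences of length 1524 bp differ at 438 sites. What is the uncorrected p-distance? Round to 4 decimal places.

p = 438/1524 = 0.287401… ≈ 0.2874 (to 4 d.p.).

0.2874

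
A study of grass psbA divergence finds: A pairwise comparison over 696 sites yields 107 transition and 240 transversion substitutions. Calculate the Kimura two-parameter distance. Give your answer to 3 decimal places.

P = 107/696 ≈ 0.153736 and Q = 240/696 ≈ 0.344828.
Under the Kimura two-parameter model, d = −½ ln(1 − 2P − Q) − ¼ ln(1 − 2Q).
1 − 2P − Q = 0.3477, giving −½ ln(0.3477) = 0.528208.
1 − 2Q = 0.310344, giving −¼ ln(0.310344) = 0.292518.
d = 0.528208 + 0.292518 = 0.820726.

0.821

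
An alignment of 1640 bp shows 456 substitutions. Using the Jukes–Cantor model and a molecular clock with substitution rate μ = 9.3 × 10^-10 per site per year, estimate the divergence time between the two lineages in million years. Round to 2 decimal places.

p = 456/1640 ≈ 0.278049.
d = −(3/4) ln(1 − 4p/3) = −0.75 ln(1 − 0.370732) = −0.75 ln(0.629268)
  = −0.75 × (-0.463198) = 0.347399 substitutions/site.
Under a molecular clock d = 2μt, so t = d/(2μ) = 0.347399 / (2 × 9.3 × 10^-10) = 186.77 million years.

186.77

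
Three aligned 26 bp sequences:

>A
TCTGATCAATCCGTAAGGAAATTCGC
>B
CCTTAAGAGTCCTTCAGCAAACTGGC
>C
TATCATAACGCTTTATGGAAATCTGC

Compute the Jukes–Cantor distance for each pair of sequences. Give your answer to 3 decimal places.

A–B: 10/26 sites differ → p ≈ 0.384615, d = −0.75 ln(1 − 0.51282) = 0.539341 ≈ 0.539.
A–C: 10/26 sites differ → p ≈ 0.384615, d = −0.75 ln(1 − 0.51282) = 0.539341 ≈ 0.539.
B–C: 14/26 sites differ → p ≈ 0.538462, d = −0.75 ln(1 − 0.717949) = 0.949251 ≈ 0.949.

d(A,B) = 0.539, d(A,C) = 0.539, d(B,C) = 0.949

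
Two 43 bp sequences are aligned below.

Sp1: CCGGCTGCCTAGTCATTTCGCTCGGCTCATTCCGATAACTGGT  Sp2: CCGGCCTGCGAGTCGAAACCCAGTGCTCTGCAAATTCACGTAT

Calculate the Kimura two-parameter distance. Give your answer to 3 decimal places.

Of 43 sites, 5 differences are transitions and 18 are transversions, so P = 5/43 ≈ 0.116279 and Q = 18/43 ≈ 0.418605.
Under the Kimura two-parameter model, d = −½ ln(1 − 2P − Q) − ¼ ln(1 − 2Q).
1 − 2P − Q = 0.348837, giving −½ ln(0.348837) = 0.526575.
1 − 2Q = 0.16279, giving −¼ ln(0.16279) = 0.453824.
d = 0.526575 + 0.453824 = 0.980399.

0.980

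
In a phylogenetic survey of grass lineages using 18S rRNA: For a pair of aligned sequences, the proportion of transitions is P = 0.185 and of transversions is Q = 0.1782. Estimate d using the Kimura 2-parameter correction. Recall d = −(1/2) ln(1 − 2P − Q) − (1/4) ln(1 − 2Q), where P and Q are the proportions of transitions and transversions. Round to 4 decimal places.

0.5074

Under the Kimura two-parameter model, d = −½ ln(1 − 2P − Q) − ¼ ln(1 − 2Q).
1 − 2P − Q = 0.4518, giving −½ ln(0.4518) = 0.397258.
1 − 2Q = 0.6436, giving −¼ ln(0.6436) = 0.110169.
d = 0.397258 + 0.110169 = 0.507427.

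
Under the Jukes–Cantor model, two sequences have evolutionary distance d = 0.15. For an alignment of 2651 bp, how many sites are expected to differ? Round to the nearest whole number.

Invert JC69: p = (3/4)(1 − e^(−4d/3)) = 0.75 × (1 − e^(-0.2)) = 0.75 × (1 − 0.818731) = 0.135952.
Expected differing sites = pL ≈ 0.135952 × 2651 = 360.408752 ≈ 360.

360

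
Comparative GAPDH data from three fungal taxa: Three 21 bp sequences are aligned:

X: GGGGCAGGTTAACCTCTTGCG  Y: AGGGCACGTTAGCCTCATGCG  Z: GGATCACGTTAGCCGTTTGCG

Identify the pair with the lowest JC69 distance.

X and Y

X–Y: 4/21 differ, p = 0.190, d = 0.220.
X–Z: 6/21 differ, p = 0.286, d = 0.360.
Y–Z: 6/21 differ, p = 0.286, d = 0.360.
The smallest distance is between X and Y.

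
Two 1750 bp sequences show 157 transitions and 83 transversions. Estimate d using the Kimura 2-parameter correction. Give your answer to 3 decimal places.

0.154

P = 157/1750 ≈ 0.089714 and Q = 83/1750 ≈ 0.047429.
Under the Kimura two-parameter model, d = −½ ln(1 − 2P − Q) − ¼ ln(1 − 2Q).
1 − 2P − Q = 0.773143, giving −½ ln(0.773143) = 0.128646.
1 − 2Q = 0.905142, giving −¼ ln(0.905142) = 0.024916.
d = 0.128646 + 0.024916 = 0.153562.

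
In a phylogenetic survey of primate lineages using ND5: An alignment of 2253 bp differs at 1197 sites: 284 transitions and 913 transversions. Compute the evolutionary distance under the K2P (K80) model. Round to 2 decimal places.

0.95

P = 284/2253 ≈ 0.126054 and Q = 913/2253 ≈ 0.405237.
Under the Kimura two-parameter model, d = −½ ln(1 − 2P − Q) − ¼ ln(1 − 2Q).
1 − 2P − Q = 0.342655, giving −½ ln(0.342655) = 0.535516.
1 − 2Q = 0.189526, giving −¼ ln(0.189526) = 0.415807.
d = 0.535516 + 0.415807 = 0.951323.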